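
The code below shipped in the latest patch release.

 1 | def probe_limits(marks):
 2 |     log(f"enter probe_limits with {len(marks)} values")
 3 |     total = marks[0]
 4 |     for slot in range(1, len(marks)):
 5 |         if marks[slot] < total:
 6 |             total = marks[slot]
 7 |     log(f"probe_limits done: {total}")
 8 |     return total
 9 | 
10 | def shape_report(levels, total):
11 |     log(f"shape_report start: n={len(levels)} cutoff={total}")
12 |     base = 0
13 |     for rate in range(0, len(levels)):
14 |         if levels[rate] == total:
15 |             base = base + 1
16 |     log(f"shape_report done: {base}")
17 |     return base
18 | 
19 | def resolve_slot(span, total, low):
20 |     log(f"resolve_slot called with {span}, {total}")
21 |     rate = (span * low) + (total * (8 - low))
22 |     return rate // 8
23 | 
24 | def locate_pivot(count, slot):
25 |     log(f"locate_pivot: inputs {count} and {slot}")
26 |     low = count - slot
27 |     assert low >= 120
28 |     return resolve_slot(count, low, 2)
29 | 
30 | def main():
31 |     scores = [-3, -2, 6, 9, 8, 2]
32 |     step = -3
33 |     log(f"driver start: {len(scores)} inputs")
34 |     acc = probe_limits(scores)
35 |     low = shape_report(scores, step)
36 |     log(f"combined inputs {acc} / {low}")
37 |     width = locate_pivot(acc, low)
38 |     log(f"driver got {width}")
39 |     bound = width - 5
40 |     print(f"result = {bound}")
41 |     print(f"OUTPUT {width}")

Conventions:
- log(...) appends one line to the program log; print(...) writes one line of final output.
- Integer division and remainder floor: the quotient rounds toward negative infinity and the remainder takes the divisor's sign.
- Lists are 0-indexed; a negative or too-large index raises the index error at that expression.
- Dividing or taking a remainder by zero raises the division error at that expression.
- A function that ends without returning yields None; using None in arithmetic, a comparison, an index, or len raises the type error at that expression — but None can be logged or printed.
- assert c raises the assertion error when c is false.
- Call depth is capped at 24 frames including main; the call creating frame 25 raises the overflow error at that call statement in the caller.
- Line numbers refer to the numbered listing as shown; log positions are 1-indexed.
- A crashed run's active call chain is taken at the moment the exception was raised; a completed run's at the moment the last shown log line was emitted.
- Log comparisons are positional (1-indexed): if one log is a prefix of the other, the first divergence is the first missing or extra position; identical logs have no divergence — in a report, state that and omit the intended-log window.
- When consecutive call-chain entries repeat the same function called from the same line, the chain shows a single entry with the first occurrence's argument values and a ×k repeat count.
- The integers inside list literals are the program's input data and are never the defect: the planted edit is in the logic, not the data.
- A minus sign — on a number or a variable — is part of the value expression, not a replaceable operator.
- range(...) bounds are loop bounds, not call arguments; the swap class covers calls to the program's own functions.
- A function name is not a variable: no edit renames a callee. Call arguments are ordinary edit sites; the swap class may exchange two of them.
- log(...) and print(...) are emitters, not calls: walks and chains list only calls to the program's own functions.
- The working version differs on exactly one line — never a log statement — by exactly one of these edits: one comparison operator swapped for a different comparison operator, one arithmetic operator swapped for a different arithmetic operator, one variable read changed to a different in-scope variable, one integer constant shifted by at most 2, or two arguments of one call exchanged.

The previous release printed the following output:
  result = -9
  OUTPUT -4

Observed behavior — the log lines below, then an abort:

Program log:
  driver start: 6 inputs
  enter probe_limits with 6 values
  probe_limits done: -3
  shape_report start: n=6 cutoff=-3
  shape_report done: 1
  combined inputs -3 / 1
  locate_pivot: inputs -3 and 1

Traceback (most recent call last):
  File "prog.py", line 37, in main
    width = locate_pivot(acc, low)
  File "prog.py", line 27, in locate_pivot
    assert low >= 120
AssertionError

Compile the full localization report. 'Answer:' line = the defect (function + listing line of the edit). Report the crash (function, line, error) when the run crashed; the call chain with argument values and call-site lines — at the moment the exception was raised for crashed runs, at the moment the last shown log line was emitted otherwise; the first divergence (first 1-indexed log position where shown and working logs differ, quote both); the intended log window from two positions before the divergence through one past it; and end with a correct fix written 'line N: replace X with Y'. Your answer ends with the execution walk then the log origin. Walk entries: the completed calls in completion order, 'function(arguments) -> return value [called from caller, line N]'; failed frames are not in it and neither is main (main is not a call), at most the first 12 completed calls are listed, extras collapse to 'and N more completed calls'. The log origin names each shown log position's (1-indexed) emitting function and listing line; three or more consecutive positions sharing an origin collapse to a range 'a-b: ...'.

Answer: the defect is in locate_pivot at line 27.
The tell: After 7 matching log lines the faulty run goes silent, while the working version continues with 'resolve_slot called with -3, -4'.
Crash: locate_pivot, line 27, AssertionError.
Call chain: main -> locate_pivot(-3, 1) (called at line 37).
First divergence: position 8 — after 7 matching lines the faulty run goes silent; intended next line 'resolve_slot called with -3, -4'.
Intended log window:
  6: combined inputs -3 / 1
  7: locate_pivot: inputs -3 and 1
  8: resolve_slot called with -3, -4
  9: driver got -4
Execution walk:
  probe_limits([-3, -2, 6, 9, 8, 2]) -> -3  [called from main, line 34]
  shape_report([-3, -2, 6, 9, 8, 2], -3) -> 1  [called from main, line 35]
Log line origins:
  1: logged in main at line 33
  2: logged in probe_limits at line 2
  3: logged in probe_limits at line 7
  4: logged in shape_report at line 11
  5: logged in shape_report at line 16
  6: logged in main at line 36
  7: logged in locate_pivot at line 25
A correct fix: line 27: replace `>=` with `<=`.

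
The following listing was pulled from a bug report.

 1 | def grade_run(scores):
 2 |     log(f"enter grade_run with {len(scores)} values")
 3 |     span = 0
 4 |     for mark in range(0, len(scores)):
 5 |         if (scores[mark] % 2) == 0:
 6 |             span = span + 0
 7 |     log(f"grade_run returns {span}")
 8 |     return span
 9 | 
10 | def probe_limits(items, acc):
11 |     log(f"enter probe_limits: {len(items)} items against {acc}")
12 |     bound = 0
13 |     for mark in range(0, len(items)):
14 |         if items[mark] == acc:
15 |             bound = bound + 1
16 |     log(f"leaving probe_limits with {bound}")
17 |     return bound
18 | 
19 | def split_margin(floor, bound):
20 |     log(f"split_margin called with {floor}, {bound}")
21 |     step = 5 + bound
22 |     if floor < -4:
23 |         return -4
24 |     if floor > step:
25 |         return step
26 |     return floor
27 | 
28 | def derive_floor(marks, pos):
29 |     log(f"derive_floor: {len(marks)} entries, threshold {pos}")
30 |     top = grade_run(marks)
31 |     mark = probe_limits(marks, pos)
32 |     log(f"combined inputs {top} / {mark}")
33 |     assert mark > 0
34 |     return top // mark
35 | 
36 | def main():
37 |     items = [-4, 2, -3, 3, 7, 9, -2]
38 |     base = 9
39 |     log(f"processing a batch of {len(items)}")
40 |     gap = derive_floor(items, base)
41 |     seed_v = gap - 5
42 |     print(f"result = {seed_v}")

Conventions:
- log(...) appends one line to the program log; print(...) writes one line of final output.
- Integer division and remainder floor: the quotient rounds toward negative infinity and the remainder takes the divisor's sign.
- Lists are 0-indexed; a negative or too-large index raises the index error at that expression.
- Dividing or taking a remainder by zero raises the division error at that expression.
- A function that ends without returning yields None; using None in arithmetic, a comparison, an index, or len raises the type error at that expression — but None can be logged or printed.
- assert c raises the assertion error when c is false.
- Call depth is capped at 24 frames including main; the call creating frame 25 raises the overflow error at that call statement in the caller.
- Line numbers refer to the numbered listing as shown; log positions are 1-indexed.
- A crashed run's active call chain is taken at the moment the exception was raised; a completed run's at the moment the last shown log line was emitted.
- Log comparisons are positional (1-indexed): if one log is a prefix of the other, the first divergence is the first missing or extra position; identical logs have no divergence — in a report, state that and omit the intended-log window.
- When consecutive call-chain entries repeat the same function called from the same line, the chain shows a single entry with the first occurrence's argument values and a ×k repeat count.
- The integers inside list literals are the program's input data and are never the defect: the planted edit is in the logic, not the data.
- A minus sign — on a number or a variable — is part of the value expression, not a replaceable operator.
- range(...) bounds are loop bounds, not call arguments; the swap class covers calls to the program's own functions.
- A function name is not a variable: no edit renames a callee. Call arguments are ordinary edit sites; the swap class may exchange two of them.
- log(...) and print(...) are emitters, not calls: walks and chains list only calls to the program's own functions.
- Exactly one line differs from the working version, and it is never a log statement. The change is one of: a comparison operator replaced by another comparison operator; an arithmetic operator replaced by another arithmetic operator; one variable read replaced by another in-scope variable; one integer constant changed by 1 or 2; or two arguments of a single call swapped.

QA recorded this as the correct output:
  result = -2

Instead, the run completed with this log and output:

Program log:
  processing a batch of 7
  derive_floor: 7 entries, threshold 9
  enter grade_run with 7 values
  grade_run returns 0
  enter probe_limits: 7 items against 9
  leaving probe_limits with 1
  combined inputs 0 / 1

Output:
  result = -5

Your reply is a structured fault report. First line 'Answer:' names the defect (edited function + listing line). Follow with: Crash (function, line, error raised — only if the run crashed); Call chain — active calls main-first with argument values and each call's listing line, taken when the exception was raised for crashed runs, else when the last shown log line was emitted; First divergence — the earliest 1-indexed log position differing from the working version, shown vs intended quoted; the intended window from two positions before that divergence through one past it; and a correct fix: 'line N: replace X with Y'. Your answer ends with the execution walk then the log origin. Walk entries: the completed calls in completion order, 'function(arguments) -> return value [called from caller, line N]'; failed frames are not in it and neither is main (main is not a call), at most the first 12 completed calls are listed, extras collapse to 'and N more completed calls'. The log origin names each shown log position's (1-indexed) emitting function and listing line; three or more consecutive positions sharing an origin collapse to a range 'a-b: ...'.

Answer: the defect is in grade_run at line 6.
Key observation: The log first diverges at position 4: the faulty run prints 'grade_run returns 0' where the working version prints 'grade_run returns 3'.
Call chain: main -> derive_floor([-4, 2, -3, 3, 7, 9, -2], 9) (called at line 40).
First divergence: at position 4 the run shows 'grade_run returns 0' where the working version logs 'grade_run returns 3'.
Intended log window:
  2: derive_floor: 7 entries, threshold 9
  3: enter grade_run with 7 values
  4: grade_run returns 3
  5: enter probe_limits: 7 items against 9
Execution walk:
  grade_run([-4, 2, -3, 3, 7, 9, -2]) -> 0  [called from derive_floor, line 30]
  probe_limits([-4, 2, -3, 3, 7, 9, -2], 9) -> 1  [called from derive_floor, line 31]
  derive_floor([-4, 2, -3, 3, 7, 9, -2], 9) -> 0  [called from main, line 40]
Log origins:
  1 — main, line 39
  2 — derive_floor, line 29
  3 — grade_run, line 2
  4 — grade_run, line 7
  5 — probe_limits, line 11
  6 — probe_limits, line 16
  7 — derive_floor, line 32
A correct fix: line 6: replace `0` with `1`.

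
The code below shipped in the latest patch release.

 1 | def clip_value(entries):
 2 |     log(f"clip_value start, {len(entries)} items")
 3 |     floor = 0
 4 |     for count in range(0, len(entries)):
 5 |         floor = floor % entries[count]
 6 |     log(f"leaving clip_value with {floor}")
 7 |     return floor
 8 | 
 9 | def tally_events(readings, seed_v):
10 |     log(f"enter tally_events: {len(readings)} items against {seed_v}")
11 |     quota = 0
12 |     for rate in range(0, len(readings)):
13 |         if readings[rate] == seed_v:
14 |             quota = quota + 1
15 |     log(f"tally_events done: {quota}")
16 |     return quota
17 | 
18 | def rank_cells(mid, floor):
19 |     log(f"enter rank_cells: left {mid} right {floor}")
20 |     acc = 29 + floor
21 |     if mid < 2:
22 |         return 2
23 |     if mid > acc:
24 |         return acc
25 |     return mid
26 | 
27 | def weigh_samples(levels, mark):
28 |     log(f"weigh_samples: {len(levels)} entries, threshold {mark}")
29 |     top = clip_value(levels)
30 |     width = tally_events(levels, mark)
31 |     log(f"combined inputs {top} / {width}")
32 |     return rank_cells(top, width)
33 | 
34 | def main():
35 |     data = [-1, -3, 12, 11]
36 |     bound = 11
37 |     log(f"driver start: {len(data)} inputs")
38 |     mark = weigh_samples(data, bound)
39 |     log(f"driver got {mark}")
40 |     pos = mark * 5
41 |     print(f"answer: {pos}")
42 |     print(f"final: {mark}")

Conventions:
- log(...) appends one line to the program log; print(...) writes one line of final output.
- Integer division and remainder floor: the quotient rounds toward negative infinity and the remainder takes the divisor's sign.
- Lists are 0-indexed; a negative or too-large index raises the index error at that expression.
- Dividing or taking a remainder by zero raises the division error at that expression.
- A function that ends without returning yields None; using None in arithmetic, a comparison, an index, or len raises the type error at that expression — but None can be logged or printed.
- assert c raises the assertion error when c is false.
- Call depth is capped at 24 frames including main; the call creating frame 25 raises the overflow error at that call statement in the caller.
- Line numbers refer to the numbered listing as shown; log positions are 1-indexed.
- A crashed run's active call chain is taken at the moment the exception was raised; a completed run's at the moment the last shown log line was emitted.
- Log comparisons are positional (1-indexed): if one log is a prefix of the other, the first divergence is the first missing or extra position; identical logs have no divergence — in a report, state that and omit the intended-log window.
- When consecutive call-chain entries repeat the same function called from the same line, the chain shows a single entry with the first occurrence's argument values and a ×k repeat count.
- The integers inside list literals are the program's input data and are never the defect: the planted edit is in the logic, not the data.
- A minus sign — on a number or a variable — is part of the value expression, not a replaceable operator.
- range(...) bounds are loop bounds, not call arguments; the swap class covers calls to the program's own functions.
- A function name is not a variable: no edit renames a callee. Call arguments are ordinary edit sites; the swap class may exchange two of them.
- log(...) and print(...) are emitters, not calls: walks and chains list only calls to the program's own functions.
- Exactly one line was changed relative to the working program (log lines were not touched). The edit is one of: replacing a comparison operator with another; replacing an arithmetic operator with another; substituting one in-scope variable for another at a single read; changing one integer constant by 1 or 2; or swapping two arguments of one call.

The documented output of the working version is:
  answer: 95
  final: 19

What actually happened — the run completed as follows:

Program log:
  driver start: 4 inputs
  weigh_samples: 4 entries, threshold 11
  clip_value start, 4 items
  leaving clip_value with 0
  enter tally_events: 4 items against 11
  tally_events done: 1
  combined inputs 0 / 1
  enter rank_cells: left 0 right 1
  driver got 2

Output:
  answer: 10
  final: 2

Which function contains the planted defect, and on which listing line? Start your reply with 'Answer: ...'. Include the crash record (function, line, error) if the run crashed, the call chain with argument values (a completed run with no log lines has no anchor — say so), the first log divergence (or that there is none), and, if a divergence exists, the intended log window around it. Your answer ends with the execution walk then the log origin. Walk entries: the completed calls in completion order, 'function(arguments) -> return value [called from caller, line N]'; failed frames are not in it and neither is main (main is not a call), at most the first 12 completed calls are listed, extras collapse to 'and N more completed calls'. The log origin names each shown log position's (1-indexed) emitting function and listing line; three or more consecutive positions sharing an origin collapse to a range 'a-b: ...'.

Answer: the defect is in clip_value at line 5.
Key observation: Everything matches until log position 4, which reads 'leaving clip_value with 0' in place of 'leaving clip_value with 19'.
Call chain: main.
First divergence: position 4; shown 'leaving clip_value with 0' vs intended 'leaving clip_value with 19'.
Intended log window:
  2: weigh_samples: 4 entries, threshold 11
  3: clip_value start, 4 items
  4: leaving clip_value with 19
  5: enter tally_events: 4 items against 11
Execution walk:
  clip_value([-1, -3, 12, 11]) -> 0  [called from weigh_samples, line 29]
  tally_events([-1, -3, 12, 11], 11) -> 1  [called from weigh_samples, line 30]
  rank_cells(0, 1) -> 2  [called from weigh_samples, line 32]
  weigh_samples([-1, -3, 12, 11], 11) -> 2  [called from main, line 38]
Log origin:
  1: logged in main at line 37
  2: logged in weigh_samples at line 28
  3: logged in clip_value at line 2
  4: logged in clip_value at line 6
  5: logged in tally_events at line 10
  6: logged in tally_events at line 15
  7: logged in weigh_samples at line 31
  8: logged in rank_cells at line 19
  9: logged in main at line 39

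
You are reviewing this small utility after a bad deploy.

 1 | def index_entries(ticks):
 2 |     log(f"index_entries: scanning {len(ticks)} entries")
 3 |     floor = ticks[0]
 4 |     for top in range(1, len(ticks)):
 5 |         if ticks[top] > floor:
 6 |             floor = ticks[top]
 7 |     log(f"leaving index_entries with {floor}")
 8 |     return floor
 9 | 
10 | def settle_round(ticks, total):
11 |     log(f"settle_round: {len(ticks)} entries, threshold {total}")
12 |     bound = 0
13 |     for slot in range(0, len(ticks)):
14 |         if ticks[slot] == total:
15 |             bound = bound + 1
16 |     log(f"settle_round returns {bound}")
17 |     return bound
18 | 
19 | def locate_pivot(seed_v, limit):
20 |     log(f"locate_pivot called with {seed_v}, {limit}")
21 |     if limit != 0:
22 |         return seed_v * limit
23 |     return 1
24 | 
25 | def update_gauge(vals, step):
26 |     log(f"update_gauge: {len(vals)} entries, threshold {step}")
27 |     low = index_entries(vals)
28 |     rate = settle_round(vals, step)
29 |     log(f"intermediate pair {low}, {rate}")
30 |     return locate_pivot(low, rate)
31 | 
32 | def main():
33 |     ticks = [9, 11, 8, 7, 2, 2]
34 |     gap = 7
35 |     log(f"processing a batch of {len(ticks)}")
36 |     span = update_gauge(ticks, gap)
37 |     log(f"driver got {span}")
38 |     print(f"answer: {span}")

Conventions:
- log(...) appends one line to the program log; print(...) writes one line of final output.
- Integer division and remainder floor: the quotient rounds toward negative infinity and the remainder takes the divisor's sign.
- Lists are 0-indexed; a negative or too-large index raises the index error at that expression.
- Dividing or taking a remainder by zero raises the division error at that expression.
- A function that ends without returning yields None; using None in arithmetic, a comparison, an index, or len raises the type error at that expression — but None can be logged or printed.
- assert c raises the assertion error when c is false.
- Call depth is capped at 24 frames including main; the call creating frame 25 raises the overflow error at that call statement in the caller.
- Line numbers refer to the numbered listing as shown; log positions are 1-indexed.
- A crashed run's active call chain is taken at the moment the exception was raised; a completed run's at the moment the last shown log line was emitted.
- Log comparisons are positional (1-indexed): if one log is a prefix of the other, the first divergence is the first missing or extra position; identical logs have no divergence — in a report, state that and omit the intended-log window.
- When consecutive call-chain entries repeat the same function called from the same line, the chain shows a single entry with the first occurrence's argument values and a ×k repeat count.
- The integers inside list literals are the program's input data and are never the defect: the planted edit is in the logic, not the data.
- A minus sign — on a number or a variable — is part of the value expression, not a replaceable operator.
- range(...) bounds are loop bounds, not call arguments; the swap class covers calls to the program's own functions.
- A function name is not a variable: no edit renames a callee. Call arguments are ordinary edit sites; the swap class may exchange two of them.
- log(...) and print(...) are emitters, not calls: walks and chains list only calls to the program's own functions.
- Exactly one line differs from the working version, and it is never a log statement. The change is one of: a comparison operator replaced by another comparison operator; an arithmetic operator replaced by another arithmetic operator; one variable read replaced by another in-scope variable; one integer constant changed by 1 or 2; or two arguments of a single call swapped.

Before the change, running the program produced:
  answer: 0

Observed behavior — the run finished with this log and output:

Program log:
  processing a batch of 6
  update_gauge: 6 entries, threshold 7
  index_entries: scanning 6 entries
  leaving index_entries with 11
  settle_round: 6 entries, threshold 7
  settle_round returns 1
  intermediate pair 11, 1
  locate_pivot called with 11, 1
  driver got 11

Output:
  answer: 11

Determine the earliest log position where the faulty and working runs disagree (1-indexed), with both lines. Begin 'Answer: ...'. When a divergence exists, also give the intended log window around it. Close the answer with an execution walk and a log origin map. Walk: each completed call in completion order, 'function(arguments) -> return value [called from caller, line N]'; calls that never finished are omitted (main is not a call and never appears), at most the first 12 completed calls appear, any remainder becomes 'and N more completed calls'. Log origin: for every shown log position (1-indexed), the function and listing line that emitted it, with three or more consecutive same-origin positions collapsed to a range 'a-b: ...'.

Answer: at position 9 the run shows 'driver got 11' where the working version logs 'driver got 0'.
Intended log window:
  7: intermediate pair 11, 1
  8: locate_pivot called with 11, 1
  9: driver got 0
Execution walk:
  index_entries([9, 11, 8, 7, 2, 2]) -> 11  [called from update_gauge, line 27]
  settle_round([9, 11, 8, 7, 2, 2], 7) -> 1  [called from update_gauge, line 28]
  locate_pivot(11, 1) -> 11  [called from update_gauge, line 30]
  update_gauge([9, 11, 8, 7, 2, 2], 7) -> 11  [called from main, line 36]
Log origin:
  1: logged in main at line 35
  2: logged in update_gauge at line 26
  3: logged in index_entries at line 2
  4: logged in index_entries at line 7
  5: logged in settle_round at line 11
  6: logged in settle_round at line 16
  7: logged in update_gauge at line 29
  8: logged in locate_pivot at line 20
  9: logged in main at line 37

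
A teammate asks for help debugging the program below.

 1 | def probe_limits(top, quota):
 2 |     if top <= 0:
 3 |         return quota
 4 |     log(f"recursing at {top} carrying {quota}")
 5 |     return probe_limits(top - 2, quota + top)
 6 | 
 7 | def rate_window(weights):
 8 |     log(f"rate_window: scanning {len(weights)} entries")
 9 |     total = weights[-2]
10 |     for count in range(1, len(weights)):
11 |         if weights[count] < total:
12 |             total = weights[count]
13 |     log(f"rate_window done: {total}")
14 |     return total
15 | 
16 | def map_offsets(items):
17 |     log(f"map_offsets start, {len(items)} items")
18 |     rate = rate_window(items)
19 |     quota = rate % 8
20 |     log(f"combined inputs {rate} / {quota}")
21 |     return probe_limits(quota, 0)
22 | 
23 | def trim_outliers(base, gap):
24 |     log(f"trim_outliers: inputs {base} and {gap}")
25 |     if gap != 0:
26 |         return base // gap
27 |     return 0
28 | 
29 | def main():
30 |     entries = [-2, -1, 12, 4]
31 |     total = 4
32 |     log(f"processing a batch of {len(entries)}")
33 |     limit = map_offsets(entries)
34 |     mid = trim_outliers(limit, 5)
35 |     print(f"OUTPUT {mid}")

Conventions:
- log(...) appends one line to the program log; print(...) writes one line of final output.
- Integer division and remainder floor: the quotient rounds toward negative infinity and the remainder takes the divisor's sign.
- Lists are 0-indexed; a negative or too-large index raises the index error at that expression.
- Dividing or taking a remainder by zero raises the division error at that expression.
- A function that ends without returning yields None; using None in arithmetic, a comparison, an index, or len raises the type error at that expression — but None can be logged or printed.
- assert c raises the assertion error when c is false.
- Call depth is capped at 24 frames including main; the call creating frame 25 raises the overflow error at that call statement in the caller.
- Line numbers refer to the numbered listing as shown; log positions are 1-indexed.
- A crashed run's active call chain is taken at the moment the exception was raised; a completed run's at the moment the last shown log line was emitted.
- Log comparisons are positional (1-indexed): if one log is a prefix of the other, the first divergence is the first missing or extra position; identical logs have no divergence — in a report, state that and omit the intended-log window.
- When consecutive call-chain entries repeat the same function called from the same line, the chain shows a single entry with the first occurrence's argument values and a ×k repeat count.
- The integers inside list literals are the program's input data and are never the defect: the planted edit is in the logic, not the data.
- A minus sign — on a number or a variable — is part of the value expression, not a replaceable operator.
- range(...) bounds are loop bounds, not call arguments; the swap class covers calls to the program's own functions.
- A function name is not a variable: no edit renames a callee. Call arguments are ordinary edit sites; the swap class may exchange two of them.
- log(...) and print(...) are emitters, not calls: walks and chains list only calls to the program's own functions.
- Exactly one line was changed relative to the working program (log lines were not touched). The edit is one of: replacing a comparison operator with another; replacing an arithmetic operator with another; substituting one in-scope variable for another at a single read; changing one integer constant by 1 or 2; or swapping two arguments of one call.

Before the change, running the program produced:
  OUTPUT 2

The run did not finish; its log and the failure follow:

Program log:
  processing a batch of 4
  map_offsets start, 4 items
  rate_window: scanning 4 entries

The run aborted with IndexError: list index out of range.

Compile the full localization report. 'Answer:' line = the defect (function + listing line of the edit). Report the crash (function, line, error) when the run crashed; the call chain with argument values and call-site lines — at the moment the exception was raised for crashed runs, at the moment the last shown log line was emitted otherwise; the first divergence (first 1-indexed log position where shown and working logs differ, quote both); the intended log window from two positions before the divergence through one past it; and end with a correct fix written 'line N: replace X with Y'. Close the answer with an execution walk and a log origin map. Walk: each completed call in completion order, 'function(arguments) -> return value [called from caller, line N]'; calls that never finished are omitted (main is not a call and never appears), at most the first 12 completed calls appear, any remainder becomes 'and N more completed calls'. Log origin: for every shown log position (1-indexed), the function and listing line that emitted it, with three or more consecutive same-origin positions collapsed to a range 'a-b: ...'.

Answer: the defect is in rate_window at line 9.
Core observation: Only 3 log lines were emitted before the run died; the intended continuation was 'rate_window done: -2'.
Crash: rate_window, line 9, IndexError.
Call chain: main -> map_offsets([-2, -1, 12, 4]) (called at line 33) -> rate_window([-2, -1, 12, 4]) (called at line 18).
First divergence: position 4; the shown log stops at 3 lines while the working version next logs 'rate_window done: -2'.
Intended log window:
  2: map_offsets start, 4 items
  3: rate_window: scanning 4 entries
  4: rate_window done: -2
  5: combined inputs -2 / 6
Execution walk:
  (no call completed)
Log line origins:
  1: from main, line 32
  2: from map_offsets, line 17
  3: from rate_window, line 8
A correct fix: line 9: replace `-2` with `0`.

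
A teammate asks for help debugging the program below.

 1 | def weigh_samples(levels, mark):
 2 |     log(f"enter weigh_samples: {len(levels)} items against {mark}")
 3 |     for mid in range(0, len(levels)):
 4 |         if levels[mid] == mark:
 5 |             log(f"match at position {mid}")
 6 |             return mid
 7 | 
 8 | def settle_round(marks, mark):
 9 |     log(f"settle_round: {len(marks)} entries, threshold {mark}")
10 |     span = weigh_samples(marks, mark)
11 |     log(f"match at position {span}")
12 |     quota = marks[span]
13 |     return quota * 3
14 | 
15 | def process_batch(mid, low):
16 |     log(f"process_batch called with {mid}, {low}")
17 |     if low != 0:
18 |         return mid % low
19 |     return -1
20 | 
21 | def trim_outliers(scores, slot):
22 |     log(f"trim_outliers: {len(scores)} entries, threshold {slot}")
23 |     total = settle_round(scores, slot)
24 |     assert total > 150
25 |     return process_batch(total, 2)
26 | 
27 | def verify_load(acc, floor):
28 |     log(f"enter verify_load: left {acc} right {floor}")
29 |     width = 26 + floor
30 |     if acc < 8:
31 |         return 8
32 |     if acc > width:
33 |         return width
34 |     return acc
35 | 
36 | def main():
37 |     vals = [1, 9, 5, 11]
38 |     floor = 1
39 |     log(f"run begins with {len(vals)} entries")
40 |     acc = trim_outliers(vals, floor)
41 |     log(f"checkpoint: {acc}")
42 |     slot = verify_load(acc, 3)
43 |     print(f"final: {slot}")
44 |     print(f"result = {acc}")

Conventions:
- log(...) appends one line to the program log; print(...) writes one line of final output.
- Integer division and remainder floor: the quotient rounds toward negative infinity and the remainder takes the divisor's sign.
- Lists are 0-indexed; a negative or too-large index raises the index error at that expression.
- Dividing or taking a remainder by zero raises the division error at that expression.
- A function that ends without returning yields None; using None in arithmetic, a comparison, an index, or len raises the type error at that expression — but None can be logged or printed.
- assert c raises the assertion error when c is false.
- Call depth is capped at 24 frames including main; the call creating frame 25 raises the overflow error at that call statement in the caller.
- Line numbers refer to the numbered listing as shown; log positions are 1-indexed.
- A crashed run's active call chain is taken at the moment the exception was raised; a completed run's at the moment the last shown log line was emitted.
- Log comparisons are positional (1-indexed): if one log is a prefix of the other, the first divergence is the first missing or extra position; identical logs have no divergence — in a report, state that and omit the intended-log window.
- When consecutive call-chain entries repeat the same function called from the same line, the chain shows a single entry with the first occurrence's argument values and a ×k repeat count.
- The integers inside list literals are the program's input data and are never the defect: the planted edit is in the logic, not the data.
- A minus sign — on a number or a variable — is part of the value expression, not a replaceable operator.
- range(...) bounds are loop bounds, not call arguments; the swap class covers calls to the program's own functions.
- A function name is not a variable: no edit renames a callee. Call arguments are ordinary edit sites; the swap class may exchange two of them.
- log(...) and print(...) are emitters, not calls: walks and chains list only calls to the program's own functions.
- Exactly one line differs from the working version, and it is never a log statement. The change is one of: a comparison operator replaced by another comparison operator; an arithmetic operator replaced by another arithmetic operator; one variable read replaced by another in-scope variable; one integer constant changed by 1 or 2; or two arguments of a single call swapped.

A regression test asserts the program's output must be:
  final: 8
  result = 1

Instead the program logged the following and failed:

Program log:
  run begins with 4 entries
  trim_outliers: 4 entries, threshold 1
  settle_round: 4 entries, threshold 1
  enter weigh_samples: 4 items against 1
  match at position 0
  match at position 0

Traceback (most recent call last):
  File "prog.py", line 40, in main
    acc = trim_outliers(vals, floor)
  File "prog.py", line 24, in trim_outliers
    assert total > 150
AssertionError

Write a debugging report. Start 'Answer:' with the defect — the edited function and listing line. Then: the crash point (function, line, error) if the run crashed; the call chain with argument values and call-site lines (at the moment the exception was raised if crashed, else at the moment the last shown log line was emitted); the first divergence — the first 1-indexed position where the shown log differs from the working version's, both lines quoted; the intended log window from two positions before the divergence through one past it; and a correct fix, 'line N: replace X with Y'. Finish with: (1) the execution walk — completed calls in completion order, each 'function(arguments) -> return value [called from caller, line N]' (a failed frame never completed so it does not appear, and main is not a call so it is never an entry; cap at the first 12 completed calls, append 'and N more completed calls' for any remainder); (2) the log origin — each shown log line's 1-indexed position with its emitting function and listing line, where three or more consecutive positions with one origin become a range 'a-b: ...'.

Answer: the defect is in trim_outliers at line 24.
Core observation: The faulty run's log stops after 6 lines; the working version's next line would be 'process_batch called with 3, 2'.
Crash: trim_outliers, line 24, AssertionError.
Call chain: main -> trim_outliers([1, 9, 5, 11], 1) (called at line 40).
First divergence: position 7 — after 6 matching lines the faulty run goes silent; intended next line 'process_batch called with 3, 2'.
Intended log window:
  5: match at position 0
  6: match at position 0
  7: process_batch called with 3, 2
  8: checkpoint: 1
Execution walk:
  weigh_samples([1, 9, 5, 11], 1) -> 0  [called from settle_round, line 10]
  settle_round([1, 9, 5, 11], 1) -> 3  [called from trim_outliers, line 23]
Log origin:
  1: from main, line 39
  2: from trim_outliers, line 22
  3: from settle_round, line 9
  4: from weigh_samples, line 2
  5: from weigh_samples, line 5
  6: from settle_round, line 11
A correct fix: line 24: replace `>` with `<=`.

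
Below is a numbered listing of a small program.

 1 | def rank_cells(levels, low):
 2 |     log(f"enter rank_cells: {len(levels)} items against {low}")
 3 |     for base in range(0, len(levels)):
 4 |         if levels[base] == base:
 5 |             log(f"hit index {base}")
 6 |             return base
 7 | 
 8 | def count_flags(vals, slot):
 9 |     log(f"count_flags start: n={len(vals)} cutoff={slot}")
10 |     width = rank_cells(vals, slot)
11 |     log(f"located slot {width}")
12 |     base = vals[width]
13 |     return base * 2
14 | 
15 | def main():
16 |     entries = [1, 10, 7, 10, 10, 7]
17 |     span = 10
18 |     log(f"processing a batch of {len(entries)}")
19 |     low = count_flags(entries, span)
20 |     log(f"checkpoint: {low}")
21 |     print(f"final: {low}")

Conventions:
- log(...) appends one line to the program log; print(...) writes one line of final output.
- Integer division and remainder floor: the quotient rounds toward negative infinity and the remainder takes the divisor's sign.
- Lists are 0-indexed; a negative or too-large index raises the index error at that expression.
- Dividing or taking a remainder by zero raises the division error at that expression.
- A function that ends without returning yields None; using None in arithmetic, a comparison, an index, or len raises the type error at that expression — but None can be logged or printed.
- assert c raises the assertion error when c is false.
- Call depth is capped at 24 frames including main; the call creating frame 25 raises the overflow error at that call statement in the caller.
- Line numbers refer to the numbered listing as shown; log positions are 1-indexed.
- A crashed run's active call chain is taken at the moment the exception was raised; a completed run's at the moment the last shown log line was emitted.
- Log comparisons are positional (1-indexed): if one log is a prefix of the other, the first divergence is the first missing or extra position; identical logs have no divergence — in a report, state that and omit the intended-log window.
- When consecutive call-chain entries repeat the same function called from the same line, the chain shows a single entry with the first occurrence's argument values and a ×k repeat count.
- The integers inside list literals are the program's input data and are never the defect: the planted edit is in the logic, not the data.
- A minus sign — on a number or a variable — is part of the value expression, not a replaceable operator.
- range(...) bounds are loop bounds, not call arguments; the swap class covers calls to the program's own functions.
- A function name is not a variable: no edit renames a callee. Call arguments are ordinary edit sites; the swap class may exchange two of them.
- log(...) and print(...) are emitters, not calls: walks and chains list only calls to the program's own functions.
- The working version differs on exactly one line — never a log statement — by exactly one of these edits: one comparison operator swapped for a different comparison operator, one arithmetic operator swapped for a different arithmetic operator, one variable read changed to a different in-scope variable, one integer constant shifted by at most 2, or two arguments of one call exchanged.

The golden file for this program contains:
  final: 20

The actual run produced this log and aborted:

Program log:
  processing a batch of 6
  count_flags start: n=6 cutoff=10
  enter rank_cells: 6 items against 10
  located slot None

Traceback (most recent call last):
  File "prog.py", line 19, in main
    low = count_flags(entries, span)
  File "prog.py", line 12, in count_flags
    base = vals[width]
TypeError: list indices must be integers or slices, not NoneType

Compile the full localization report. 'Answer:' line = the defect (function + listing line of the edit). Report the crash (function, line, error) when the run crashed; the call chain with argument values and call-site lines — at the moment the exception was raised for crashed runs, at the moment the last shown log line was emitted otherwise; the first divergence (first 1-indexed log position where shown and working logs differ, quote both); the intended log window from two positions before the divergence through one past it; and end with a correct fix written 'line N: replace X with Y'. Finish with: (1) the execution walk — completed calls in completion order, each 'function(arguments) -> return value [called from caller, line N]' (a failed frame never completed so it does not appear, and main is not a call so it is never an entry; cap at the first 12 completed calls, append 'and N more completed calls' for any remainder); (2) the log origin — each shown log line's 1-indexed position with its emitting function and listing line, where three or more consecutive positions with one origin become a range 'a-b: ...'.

Answer: the defect is in rank_cells at line 4.
Key fact: The earliest visible damage is log position 4 — 'located slot None' rather than the intended 'hit index 1'.
Crash: count_flags, line 12, TypeError.
Call chain: main -> count_flags([1, 10, 7, 10, 10, 7], 10) (called at line 19).
First divergence: position 4 — shown 'located slot None', intended 'hit index 1'.
Intended log window:
  2: count_flags start: n=6 cutoff=10
  3: enter rank_cells: 6 items against 10
  4: hit index 1
  5: located slot 1
Execution walk:
  rank_cells([1, 10, 7, 10, 10, 7], 10) -> None  [called from count_flags, line 10]
Log origin:
  1: emitted by main (line 18)
  2: emitted by count_flags (line 9)
  3: emitted by rank_cells (line 2)
  4: emitted by count_flags (line 11)
A correct fix: line 4: replace `levels[base] == base` with `levels[base] == low`.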